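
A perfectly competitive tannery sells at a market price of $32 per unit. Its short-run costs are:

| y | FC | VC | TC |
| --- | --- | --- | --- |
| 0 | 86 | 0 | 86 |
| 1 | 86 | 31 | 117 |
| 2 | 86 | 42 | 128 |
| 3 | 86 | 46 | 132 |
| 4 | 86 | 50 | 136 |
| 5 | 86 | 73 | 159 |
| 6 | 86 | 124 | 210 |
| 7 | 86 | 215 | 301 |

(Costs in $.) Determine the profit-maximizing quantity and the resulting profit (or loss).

y = 5; profit = $1

Tabulate TR − TC: y=0: -86; y=1: -85; y=2: -64; y=3: -36; y=4: -8; y=5: 1; y=6: -18; y=7: -77.
Profit is maximized at y = 5. AVC there is 73/5 = $14.60 ≤ P, so producing beats shutting down (which would give -$86).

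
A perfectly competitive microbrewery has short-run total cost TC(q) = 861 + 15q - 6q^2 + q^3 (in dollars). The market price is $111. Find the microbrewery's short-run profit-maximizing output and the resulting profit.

AVC = 15 - 6q + q^2 has its minimum $6 at q = 3; price $111 clears that bar, so the firm operates.
MC = 15 - 12q + 3q^2. Setting P = MC and taking the root on the rising branch gives q* = 8.
TR = 111·8 = 888. TC = 861 + 248 = 1109. Profit = 888 − 1109 = -$221.
By producing, the firm covers all variable cost plus $640 of fixed cost; shutting down would lose the full $861.

Profit = -$221 at q = 8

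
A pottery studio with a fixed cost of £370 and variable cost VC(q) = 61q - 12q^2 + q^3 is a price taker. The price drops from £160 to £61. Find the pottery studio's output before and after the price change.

AVC = 61 - 12q + q^2, minimized at q = 6 where min AVC = £25. MC = 61 - 24q + 3q^2.
At P = £160 ≥ min AVC, set P = MC on the rising branch: q = 11.
At P = £61 ≥ min AVC, set P = MC: q = 8. The firm stays open but cuts output.

Output falls from 11 to 8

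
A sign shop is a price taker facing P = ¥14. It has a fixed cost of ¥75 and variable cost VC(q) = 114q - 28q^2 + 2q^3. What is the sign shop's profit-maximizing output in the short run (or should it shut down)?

Shut down

Variable cost is VC = 114q - 28q^2 + 2q^3, so AVC = VC/q = 114 - 28q + 2q^2 and MC = dTC/dq = 114 - 56q + 6q^2.
AVC hits its minimum where MC = AVC, at q = 7, giving min AVC = 114 - 28·7 + 2·7^2 = ¥16.
Since P = ¥14 < min AVC = ¥16, price fails to cover variable cost at any output.
The firm minimizes its loss by shutting down and losing only its fixed cost of ¥75.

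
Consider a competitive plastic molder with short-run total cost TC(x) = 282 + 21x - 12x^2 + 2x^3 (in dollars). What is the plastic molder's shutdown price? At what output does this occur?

The firm shuts down when price falls below the minimum of average variable cost. AVC = VC/x = 21 - 12x + 2x^2.
At the minimum of AVC, MC = AVC. MC = 21 - 24x + 6x^2; setting MC = AVC gives 4x^2 - 12x = 0, so x = 3. min AVC = 3.
For P < $3 the firm produces nothing.

$3 per unit, at x = 3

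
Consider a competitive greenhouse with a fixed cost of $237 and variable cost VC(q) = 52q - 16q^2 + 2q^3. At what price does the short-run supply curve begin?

The firm shuts down when price falls below the minimum of average variable cost. AVC = VC/q = 52 - 16q + 2q^2.
dAVC/dq = -16 + 4q = 0 gives q = 4. min AVC = 52 - 16·4 + 2·4^2 = 20.
The firm shuts down for any P below $20.

$20 per unit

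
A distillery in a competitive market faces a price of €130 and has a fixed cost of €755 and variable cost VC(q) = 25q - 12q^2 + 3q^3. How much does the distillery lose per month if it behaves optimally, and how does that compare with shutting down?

AVC = 25 - 12q + 3q^2; min AVC = €13 at q = 2. Since P = €130 ≥ min AVC, the firm produces.
MC = 25 - 24q + 9q^2. Setting P = MC and taking the root on the rising branch gives q* = 5.
TR = 130·5 = 650. TC = 755 + 200 = 955. Profit = 650 − 955 = -€305.
By producing, the firm covers all variable cost plus €450 of fixed cost; shutting down would lose the full €755.

Profit = -€305 at q = 5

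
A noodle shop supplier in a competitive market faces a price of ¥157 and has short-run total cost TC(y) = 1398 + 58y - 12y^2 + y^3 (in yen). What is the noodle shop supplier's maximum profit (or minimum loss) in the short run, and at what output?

AVC = 58 - 12y + y^2; min AVC = ¥22 at y = 6. Since P = ¥157 ≥ min AVC, the firm produces.
With MC = 58 - 24y + 3y^2, P = MC on the upward-sloping part at y* = 11.
TR = 157·11 = 1727. TC = 1398 + 517 = 1915. Profit = 1727 − 1915 = -¥188.
By producing, the firm covers all variable cost plus ¥1210 of fixed cost; shutting down would lose the full ¥1398.

Profit = -¥188 at y = 11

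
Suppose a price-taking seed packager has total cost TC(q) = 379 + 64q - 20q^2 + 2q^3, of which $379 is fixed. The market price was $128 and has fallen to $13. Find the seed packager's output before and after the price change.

AVC = 64 - 20q + 2q^2, minimized at q = 5 where min AVC = $14. MC = 64 - 40q + 6q^2.
With P = $128 above the shutdown price, P = MC gives q = 8.
At P = $13 < min AVC = $14, price no longer covers variable cost at any output, so the firm shuts down: q = 0.

Output falls from 8 to 0 (the firm shuts down)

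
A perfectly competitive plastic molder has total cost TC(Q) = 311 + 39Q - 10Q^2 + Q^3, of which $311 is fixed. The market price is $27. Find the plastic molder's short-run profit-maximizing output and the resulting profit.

Profit = -$239 at Q = 6

AVC = 39 - 10Q + Q^2; min AVC = $14 at Q = 5. Since P = $27 ≥ min AVC, the firm produces.
With MC = 39 - 20Q + 3Q^2, P = MC on the upward-sloping part at Q* = 6.
TR = 27·6 = 162. TC = 311 + 90 = 401. Profit = 162 − 401 = -$239.
Shutting down would mean losing the fixed cost of $311, so operating at a loss of $239 is better by $72.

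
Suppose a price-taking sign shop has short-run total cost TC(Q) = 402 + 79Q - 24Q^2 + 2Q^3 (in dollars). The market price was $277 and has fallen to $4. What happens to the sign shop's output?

Output falls from 11 to 0 (the firm shuts down)

MC = 79 - 48Q + 6Q^2; the shutdown threshold is min AVC = $7 (at Q = 6).
At P = $277 ≥ min AVC, set P = MC on the rising branch: Q = 11.
At P = $4 < min AVC = $7, price no longer covers variable cost at any output, so the firm shuts down: Q = 0.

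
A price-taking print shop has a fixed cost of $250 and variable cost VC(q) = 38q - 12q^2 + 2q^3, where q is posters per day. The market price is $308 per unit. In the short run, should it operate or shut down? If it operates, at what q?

Produce at q = 9

Variable cost is VC = 38q - 12q^2 + 2q^3, so AVC = VC/q = 38 - 12q + 2q^2 and MC = dTC/dq = 38 - 24q + 6q^2.
The AVC parabola has its vertex at q = 12/4 = 3, where AVC = 38 - 12·3 + 2·3^2 = $20.
P = $308 exceeds min AVC = $20, so the firm stays open.
Solving P = MC: -270 - 24q + 6q^2 = 0 ⇒ q = -5 or 9. On the upward-sloping branch, q* = 9.
Check: AVC at q = 9 is $92 ≤ P, so revenue covers variable cost.
Profit = P·q − TC = 308·9 − 1078 = $1694.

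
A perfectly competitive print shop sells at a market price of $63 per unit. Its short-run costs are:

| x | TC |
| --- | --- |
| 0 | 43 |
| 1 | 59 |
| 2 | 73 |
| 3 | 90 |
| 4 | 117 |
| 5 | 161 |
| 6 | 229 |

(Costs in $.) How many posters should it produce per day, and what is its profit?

Profit at each row (π = 63x − TC): x=0: -43; x=1: 4; x=2: 53; x=3: 99; x=4: 135; x=5: 154; x=6: 149.
Profit is maximized at x = 5. AVC there is 118/5 = $23.60 ≤ P, so producing beats shutting down (which would give -$43).

x = 5; profit = $154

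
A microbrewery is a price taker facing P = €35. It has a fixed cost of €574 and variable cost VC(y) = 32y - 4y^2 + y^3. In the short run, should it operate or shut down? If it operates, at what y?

Variable cost is VC = 32y - 4y^2 + y^3, so AVC = VC/y = 32 - 4y + y^2 and MC = dTC/dy = 32 - 8y + 3y^2.
AVC is minimized where dAVC/dy = -4 + 2y = 0, at y = 2; min AVC = 32 - 4·2 + 2^2 = €28.
Since P = €35 ≥ min AVC = €28, price covers variable cost and the firm should produce.
Set P = MC: 35 = 32 - 8y + 3y^2 → -3 - 8y + 3y^2 = 0. The roots are y = -1/3 and y = 3; the profit-maximizing output is on the rising part of MC, so y* = 3.
Check: AVC at y = 3 is €29 ≤ P, so revenue covers variable cost.
Profit = P·y − TC = 35·3 − 661 = -€556, a loss, but smaller than the €574 fixed cost the firm would lose by shutting down.

Produce at y = 3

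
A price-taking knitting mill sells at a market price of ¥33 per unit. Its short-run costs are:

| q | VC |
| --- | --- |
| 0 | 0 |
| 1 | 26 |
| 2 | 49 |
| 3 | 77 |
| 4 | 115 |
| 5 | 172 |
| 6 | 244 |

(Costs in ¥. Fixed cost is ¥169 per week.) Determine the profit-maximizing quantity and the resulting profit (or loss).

q = 3; profit = -¥147

Profit at each row (π = 33q − TC): q=0: -169; q=1: -162; q=2: -152; q=3: -147; q=4: -152; q=5: -176; q=6: -215.
Profit is maximized at q = 3. AVC there is 77/3 = ¥25.67 ≤ P, so producing beats shutting down (which would give -¥169).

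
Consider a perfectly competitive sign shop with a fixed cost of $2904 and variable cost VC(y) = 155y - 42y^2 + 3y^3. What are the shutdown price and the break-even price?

Shutdown price = $8; break-even price = $320

Shutdown price = min AVC. AVC = 155 - 42y + 3y^2, with vertex at y = 7 and minimum $8.
ATC = 2904/y + 155 - 42y + 3y^2. Setting dATC/dy = −2904/y^2 − 42 + 6y = 0 gives y = 11 (since 6·11^3 − 42·11^2 = 2904).
min ATC = 2904/11 + 155 − 42·11 + 3·11^2 = $320. That is the break-even price.
Between these two prices the firm operates at a loss; above $320 it earns a profit.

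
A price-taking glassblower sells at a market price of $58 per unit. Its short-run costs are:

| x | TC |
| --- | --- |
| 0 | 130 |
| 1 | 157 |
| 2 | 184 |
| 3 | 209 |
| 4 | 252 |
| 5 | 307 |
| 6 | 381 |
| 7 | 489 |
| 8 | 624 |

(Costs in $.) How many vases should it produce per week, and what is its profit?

Profit at each row (π = 58x − TC): x=0: -130; x=1: -99; x=2: -68; x=3: -35; x=4: -20; x=5: -17; x=6: -33; x=7: -83; x=8: -160.
Profit is maximized at x = 5. AVC there is 177/5 = $35.40 ≤ P, so producing beats shutting down (which would give -$130).

x = 5; profit = -$17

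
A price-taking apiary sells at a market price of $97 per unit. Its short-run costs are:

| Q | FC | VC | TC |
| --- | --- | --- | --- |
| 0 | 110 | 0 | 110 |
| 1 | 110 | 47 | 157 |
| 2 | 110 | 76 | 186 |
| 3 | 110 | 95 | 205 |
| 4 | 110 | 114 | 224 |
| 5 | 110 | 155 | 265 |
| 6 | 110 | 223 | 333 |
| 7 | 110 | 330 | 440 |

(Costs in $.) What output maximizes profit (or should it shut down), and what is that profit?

Profit at each row (π = 97Q − TC): Q=0: -110; Q=1: -60; Q=2: 8; Q=3: 86; Q=4: 164; Q=5: 220; Q=6: 249; Q=7: 239.
Profit is maximized at Q = 6. AVC there is 223/6 = $37.17 ≤ P, so producing beats shutting down (which would give -$110).

Q = 6; profit = $249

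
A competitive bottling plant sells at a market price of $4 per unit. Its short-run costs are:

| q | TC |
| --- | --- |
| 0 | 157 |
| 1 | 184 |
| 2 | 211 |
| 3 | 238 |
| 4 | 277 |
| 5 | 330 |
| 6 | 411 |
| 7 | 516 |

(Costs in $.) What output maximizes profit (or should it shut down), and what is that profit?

q = 0 (shut down); profit = -$157

Tabulate TR − TC: q=0: -157; q=1: -180; q=2: -203; q=3: -226; q=4: -261; q=5: -310; q=6: -387; q=7: -488.
Profit is highest at q = 0. Equivalently, the lowest AVC in the table is 27/1 ≈ $27 at q = 1, and P = $4 falls below it — price never covers variable cost, so the firm shuts down and loses only its fixed cost.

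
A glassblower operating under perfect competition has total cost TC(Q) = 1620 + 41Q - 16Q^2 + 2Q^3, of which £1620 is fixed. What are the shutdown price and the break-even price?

Shutdown price = min AVC. AVC = 41 - 16Q + 2Q^2, with vertex at Q = 4 and minimum £9.
ATC = 1620/Q + 41 - 16Q + 2Q^2. Setting dATC/dQ = −1620/Q^2 − 16 + 4Q = 0 gives Q = 9 (since 4·9^3 − 16·9^2 = 1620).
min ATC = 1620/9 + 41 − 16·9 + 2·9^2 = £239. That is the break-even price.
Between these two prices the firm operates at a loss; above £239 it earns a profit.

Shutdown price = £9; break-even price = £239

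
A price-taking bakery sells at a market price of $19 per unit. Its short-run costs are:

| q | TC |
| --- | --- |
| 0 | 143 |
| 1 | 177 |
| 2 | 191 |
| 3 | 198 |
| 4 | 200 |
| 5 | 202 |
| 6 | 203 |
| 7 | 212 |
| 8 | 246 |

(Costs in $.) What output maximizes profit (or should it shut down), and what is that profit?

Tabulate TR − TC: q=0: -143; q=1: -158; q=2: -153; q=3: -141; q=4: -124; q=5: -107; q=6: -89; q=7: -79; q=8: -94.
Profit is maximized at q = 7. AVC there is 69/7 = $9.86 ≤ P, so producing beats shutting down (which would give -$143).

q = 7; profit = -$79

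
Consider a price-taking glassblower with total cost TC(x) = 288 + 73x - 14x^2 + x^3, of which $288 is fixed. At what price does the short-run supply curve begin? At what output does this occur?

Short-run supply begins at min AVC. From VC = 73x - 14x^2 + x^3, AVC = 73 - 14x + x^2.
dAVC/dx = -14 + 2x = 0 gives x = 7. min AVC = 73 - 14·7 + 7^2 = 24.
For P < $24 the firm produces nothing.

$24 per unit, at x = 7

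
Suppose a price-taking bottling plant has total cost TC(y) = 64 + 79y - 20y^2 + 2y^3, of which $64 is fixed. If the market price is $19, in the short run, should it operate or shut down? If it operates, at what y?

From TC, MC = TC'(y) = 79 - 40y + 6y^2 and AVC = VC/y = 79 - 20y + 2y^2.
AVC hits its minimum where MC = AVC, at y = 5, giving min AVC = 79 - 20·5 + 2·5^2 = $29.
P = $19 lies below min AVC = $29; no output level covers variable cost.
Shutting down limits the loss to fixed cost, $64.

Shut down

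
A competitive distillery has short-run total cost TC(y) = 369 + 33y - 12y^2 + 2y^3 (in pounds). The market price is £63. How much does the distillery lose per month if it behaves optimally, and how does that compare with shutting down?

Profit = -£169 at y = 5

AVC = 33 - 12y + 2y^2; min AVC = £15 at y = 3. Since P = £63 ≥ min AVC, the firm produces.
MC = 33 - 24y + 6y^2. Setting P = MC and taking the root on the rising branch gives y* = 5.
TR = 63·5 = 315. TC = 369 + 115 = 484. Profit = 315 − 484 = -£169.
By producing, the firm covers all variable cost plus £200 of fixed cost; shutting down would lose the full £369.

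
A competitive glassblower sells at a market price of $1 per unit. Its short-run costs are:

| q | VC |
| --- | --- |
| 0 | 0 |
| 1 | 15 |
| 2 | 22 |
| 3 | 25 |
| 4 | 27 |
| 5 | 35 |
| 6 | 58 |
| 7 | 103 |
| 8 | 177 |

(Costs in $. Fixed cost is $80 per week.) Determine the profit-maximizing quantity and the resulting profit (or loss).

Compute π = P·q − TC at each output: q=0: -80; q=1: -94; q=2: -100; q=3: -102; q=4: -103; q=5: -110; q=6: -132; q=7: -176; q=8: -249.
Profit is highest at q = 0. Equivalently, the lowest AVC in the table is 27/4 ≈ $6.75 at q = 4, and P = $1 falls below it — price never covers variable cost, so the firm shuts down and loses only its fixed cost.

q = 0 (shut down); profit = -$80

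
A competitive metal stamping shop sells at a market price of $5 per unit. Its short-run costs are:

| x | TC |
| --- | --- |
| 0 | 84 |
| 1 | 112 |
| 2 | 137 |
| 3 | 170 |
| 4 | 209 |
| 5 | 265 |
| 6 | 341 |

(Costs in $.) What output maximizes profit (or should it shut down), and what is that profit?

Compute π = P·x − TC at each output: x=0: -84; x=1: -107; x=2: -127; x=3: -155; x=4: -189; x=5: -240; x=6: -311.
Profit is highest at x = 0. Equivalently, the lowest AVC in the table is 53/2 ≈ $26.50 at x = 2, and P = $5 falls below it — price never covers variable cost, so the firm shuts down and loses only its fixed cost.

x = 0 (shut down); profit = -$84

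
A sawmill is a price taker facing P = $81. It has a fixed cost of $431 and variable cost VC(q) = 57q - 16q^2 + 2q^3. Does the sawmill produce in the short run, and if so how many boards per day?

Variable cost is VC = 57q - 16q^2 + 2q^3, so AVC = VC/q = 57 - 16q + 2q^2 and MC = dTC/dq = 57 - 32q + 6q^2.
AVC hits its minimum where MC = AVC, at q = 4, giving min AVC = 57 - 16·4 + 2·4^2 = $25.
Because $81 ≥ $25, revenue can cover variable cost; the firm operates.
Solving P = MC: -24 - 32q + 6q^2 = 0 ⇒ q = -2/3 or 6. On the upward-sloping branch, q* = 6.
Check: AVC at q = 6 is $33 ≤ P, so revenue covers variable cost.
Profit = P·q − TC = 81·6 − 629 = -$143, a loss, but smaller than the $431 fixed cost the firm would lose by shutting down.

Produce at q = 6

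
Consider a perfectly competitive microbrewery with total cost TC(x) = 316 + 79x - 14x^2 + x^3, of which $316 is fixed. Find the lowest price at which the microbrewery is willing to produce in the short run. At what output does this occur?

The shutdown price is the minimum of AVC. VC = 79x - 14x^2 + x^3, so AVC = 79 - 14x + x^2.
At the minimum of AVC, MC = AVC. MC = 79 - 28x + 3x^2; setting MC = AVC gives 2x^2 - 14x = 0, so x = 7. min AVC = 30.
So the shutdown price is $30.

$30 per unit, at x = 7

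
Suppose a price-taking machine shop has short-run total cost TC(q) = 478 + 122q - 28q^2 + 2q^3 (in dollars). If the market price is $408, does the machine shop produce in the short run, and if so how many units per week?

Strip out fixed cost: VC = 122q - 28q^2 + 2q^3. Then AVC = 122 - 28q + 2q^2 and MC = 122 - 56q + 6q^2.
AVC hits its minimum where MC = AVC, at q = 7, giving min AVC = 122 - 28·7 + 2·7^2 = $24.
P = $408 exceeds min AVC = $24, so the firm stays open.
Solving P = MC: -286 - 56q + 6q^2 = 0 ⇒ q = -11/3 or 13. On the upward-sloping branch, q* = 13.
Check: AVC at q = 13 is $96 ≤ P, so revenue covers variable cost.
Profit = P·q − TC = 408·13 − 1726 = $3578.

Produce at q = 13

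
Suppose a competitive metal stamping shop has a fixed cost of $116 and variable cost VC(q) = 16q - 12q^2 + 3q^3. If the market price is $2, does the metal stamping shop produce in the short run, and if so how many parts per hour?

Shut down

From TC, MC = TC'(q) = 16 - 24q + 9q^2 and AVC = VC/q = 16 - 12q + 3q^2.
AVC hits its minimum where MC = AVC, at q = 2, giving min AVC = 16 - 12·2 + 3·2^2 = $4.
With P < min AVC ($2 < $4), every unit sold adds to the loss.
Shutting down limits the loss to fixed cost, $116.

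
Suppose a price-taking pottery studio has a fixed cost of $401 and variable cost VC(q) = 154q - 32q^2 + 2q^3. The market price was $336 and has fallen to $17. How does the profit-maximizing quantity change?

AVC = 154 - 32q + 2q^2, minimized at q = 8 where min AVC = $26. MC = 154 - 64q + 6q^2.
At P = $336 ≥ min AVC, set P = MC on the rising branch: q = 13.
At P = $17 < min AVC = $26, price no longer covers variable cost at any output, so the firm shuts down: q = 0.

Output falls from 13 to 0 (the firm shuts down)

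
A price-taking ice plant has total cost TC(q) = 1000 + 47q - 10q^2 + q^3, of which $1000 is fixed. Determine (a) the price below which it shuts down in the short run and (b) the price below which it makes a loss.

Shutdown price = $22; break-even price = $147

Shutdown price = min AVC. AVC = 47 - 10q + q^2, with vertex at q = 5 and minimum $22.
ATC = 1000/q + 47 - 10q + q^2. Setting dATC/dq = −1000/q^2 − 10 + 2q = 0 gives q = 10 (since 2·10^3 − 10·10^2 = 1000).
min ATC = 1000/10 + 47 − 10·10 + 10^2 = $147. That is the break-even price.
Between these two prices the firm operates at a loss; above $147 it earns a profit.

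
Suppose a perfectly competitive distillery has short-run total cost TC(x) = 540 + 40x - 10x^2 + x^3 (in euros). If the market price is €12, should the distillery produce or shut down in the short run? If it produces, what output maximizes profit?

Variable cost is VC = 40x - 10x^2 + x^3, so AVC = VC/x = 40 - 10x + x^2 and MC = dTC/dx = 40 - 20x + 3x^2.
The AVC parabola has its vertex at x = 10/2 = 5, where AVC = 40 - 10·5 + 5^2 = €15.
P = €12 lies below min AVC = €15; no output level covers variable cost.
The firm minimizes its loss by shutting down and losing only its fixed cost of €540.

Shut down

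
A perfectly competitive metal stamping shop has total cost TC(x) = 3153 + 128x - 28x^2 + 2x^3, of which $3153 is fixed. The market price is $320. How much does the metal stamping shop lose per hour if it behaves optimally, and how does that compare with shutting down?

AVC = 128 - 28x + 2x^2 has its minimum $30 at x = 7; price $320 clears that bar, so the firm operates.
With MC = 128 - 56x + 6x^2, P = MC on the upward-sloping part at x* = 12.
TR = 320·12 = 3840. TC = 3153 + 960 = 4113. Profit = 3840 − 4113 = -$273.
That loss of $273 beats the $3153 the firm would lose by shutting down; producing recovers $2880 of fixed cost.

Profit = -$273 at x = 12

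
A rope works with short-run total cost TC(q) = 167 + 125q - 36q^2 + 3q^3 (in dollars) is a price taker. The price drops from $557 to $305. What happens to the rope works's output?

AVC = 125 - 36q + 3q^2, minimized at q = 6 where min AVC = $17. MC = 125 - 72q + 9q^2.
With P = $557 above the shutdown price, P = MC gives q = 12.
At P = $305 ≥ min AVC, set P = MC: q = 10. The firm stays open but cuts output.

Output falls from 12 to 10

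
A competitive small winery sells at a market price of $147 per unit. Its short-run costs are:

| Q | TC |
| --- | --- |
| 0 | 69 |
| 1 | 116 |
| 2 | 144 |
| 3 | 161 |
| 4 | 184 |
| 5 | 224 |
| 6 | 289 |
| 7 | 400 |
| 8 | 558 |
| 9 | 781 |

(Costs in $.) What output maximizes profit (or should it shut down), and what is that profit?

Q = 7; profit = $629

Compute π = P·Q − TC at each output: Q=0: -69; Q=1: 31; Q=2: 150; Q=3: 280; Q=4: 404; Q=5: 511; Q=6: 593; Q=7: 629; Q=8: 618; Q=9: 542.
Profit is maximized at Q = 7. AVC there is 331/7 = $47.29 ≤ P, so producing beats shutting down (which would give -$69).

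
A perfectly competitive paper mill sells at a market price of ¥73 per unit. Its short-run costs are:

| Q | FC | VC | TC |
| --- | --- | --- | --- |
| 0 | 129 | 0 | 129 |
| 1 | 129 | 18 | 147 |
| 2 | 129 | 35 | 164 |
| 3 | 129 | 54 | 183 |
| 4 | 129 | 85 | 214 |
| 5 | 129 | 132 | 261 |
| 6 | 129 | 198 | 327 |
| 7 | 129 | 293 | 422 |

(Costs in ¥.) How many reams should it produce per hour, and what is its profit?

Q = 6; profit = ¥111

Profit at each row (π = 73Q − TC): Q=0: -129; Q=1: -74; Q=2: -18; Q=3: 36; Q=4: 78; Q=5: 104; Q=6: 111; Q=7: 89.
Profit is maximized at Q = 6. AVC there is 198/6 = ¥33 ≤ P, so producing beats shutting down (which would give -¥129).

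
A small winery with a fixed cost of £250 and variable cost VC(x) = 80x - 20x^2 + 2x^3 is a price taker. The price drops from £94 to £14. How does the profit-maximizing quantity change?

AVC = 80 - 20x + 2x^2, minimized at x = 5 where min AVC = £30. MC = 80 - 40x + 6x^2.
With P = £94 above the shutdown price, P = MC gives x = 7.
At P = £14 < min AVC = £30, price no longer covers variable cost at any output, so the firm shuts down: x = 0.

Output falls from 7 to 0 (the firm shuts down)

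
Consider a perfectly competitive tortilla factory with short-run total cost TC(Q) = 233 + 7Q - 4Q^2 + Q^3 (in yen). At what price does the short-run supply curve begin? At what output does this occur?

The shutdown price is the minimum of AVC. VC = 7Q - 4Q^2 + Q^3, so AVC = 7 - 4Q + Q^2.
dAVC/dQ = -4 + 2Q = 0 gives Q = 2. min AVC = 7 - 4·2 + 2^2 = 3.
The firm shuts down for any P below ¥3.

¥3 per unit, at Q = 2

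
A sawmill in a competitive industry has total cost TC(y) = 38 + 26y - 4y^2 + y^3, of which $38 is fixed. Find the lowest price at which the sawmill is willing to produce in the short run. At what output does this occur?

$22 per unit, at y = 2

Short-run supply begins at min AVC. From VC = 26y - 4y^2 + y^3, AVC = 26 - 4y + y^2.
At the minimum of AVC, MC = AVC. MC = 26 - 8y + 3y^2; setting MC = AVC gives 2y^2 - 4y = 0, so y = 2. min AVC = 22.
So the shutdown price is $22.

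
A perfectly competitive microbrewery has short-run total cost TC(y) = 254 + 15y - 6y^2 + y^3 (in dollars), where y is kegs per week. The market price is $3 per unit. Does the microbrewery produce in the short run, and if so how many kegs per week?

From TC, MC = TC'(y) = 15 - 12y + 3y^2 and AVC = VC/y = 15 - 6y + y^2.
AVC is minimized where dAVC/dy = -6 + 2y = 0, at y = 3; min AVC = 15 - 6·3 + 3^2 = $6.
P = $3 lies below min AVC = $6; no output level covers variable cost.
The firm minimizes its loss by shutting down and losing only its fixed cost of $254.

Shut down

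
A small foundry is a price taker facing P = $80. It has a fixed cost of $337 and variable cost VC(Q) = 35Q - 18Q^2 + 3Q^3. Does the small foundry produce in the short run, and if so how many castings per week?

Produce at Q = 5

Variable cost is VC = 35Q - 18Q^2 + 3Q^3, so AVC = VC/Q = 35 - 18Q + 3Q^2 and MC = dTC/dQ = 35 - 36Q + 9Q^2.
The AVC parabola has its vertex at Q = 18/6 = 3, where AVC = 35 - 18·3 + 3·3^2 = $8.
Since P = $80 ≥ min AVC = $8, price covers variable cost and the firm should produce.
P = MC gives -45 - 36Q + 9Q^2 = 0, with roots -1 and 5. Take the larger (rising MC): Q* = 5.
Check: AVC at Q = 5 is $20 ≤ P, so revenue covers variable cost.
Profit = P·Q − TC = 80·5 − 437 = -$37, a loss, but smaller than the $337 fixed cost the firm would lose by shutting down.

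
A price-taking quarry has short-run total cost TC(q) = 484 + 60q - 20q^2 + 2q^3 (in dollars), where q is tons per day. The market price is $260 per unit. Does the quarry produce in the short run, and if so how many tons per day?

Strip out fixed cost: VC = 60q - 20q^2 + 2q^3. Then AVC = 60 - 20q + 2q^2 and MC = 60 - 40q + 6q^2.
AVC hits its minimum where MC = AVC, at q = 5, giving min AVC = 60 - 20·5 + 2·5^2 = $10.
Since P = $260 ≥ min AVC = $10, price covers variable cost and the firm should produce.
Solving P = MC: -200 - 40q + 6q^2 = 0 ⇒ q = -10/3 or 10. On the upward-sloping branch, q* = 10.
Check: AVC at q = 10 is $60 ≤ P, so revenue covers variable cost.
Profit = P·q − TC = 260·10 − 1084 = $1516.

Produce at q = 10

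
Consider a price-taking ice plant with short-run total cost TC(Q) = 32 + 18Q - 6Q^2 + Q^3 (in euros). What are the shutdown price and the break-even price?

Shutdown price = €9; break-even price = €18

Shutdown price = min AVC. AVC = 18 - 6Q + Q^2, with vertex at Q = 3 and minimum €9.
ATC = 32/Q + 18 - 6Q + Q^2. Setting dATC/dQ = −32/Q^2 − 6 + 2Q = 0 gives Q = 4 (since 2·4^3 − 6·4^2 = 32).
min ATC = 32/4 + 18 − 6·4 + 4^2 = €18. That is the break-even price.
Between these two prices the firm operates at a loss; above €18 it earns a profit.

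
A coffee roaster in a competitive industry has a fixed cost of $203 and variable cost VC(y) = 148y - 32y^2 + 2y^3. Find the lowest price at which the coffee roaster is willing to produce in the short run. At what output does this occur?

$20 per unit, at y = 8

Short-run supply begins at min AVC. From VC = 148y - 32y^2 + 2y^3, AVC = 148 - 32y + 2y^2.
dAVC/dy = -32 + 4y = 0 gives y = 8. min AVC = 148 - 32·8 + 2·8^2 = 20.
For P < $20 the firm produces nothing.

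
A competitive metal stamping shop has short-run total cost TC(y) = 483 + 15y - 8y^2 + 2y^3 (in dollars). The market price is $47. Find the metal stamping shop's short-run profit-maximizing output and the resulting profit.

Profit = -$355 at y = 4

AVC = 15 - 8y + 2y^2; min AVC = $7 at y = 2. Since P = $47 ≥ min AVC, the firm produces.
MC = 15 - 16y + 6y^2. Setting P = MC and taking the root on the rising branch gives y* = 4.
TR = 47·4 = 188. TC = 483 + 60 = 543. Profit = 188 − 543 = -$355.
By producing, the firm covers all variable cost plus $128 of fixed cost; shutting down would lose the full $483.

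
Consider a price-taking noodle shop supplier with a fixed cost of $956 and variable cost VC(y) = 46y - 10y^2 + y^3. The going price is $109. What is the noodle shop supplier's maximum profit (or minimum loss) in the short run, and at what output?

AVC = 46 - 10y + y^2; min AVC = $21 at y = 5. Since P = $109 ≥ min AVC, the firm produces.
With MC = 46 - 20y + 3y^2, P = MC on the upward-sloping part at y* = 9.
TR = 109·9 = 981. TC = 956 + 333 = 1289. Profit = 981 − 1289 = -$308.
By producing, the firm covers all variable cost plus $648 of fixed cost; shutting down would lose the full $956.

Profit = -$308 at y = 9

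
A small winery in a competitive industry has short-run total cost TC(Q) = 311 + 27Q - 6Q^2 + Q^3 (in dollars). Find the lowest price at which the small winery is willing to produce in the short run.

$18 per unit

Short-run supply begins at min AVC. From VC = 27Q - 6Q^2 + Q^3, AVC = 27 - 6Q + Q^2.
At the minimum of AVC, MC = AVC. MC = 27 - 12Q + 3Q^2; setting MC = AVC gives 2Q^2 - 6Q = 0, so Q = 3. min AVC = 18.
So the shutdown price is $18.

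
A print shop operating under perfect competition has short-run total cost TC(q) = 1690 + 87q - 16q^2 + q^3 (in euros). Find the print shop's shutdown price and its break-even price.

Shutdown price = €23; break-even price = €178

Shutdown price = min AVC. AVC = 87 - 16q + q^2, with vertex at q = 8 and minimum €23.
ATC = 1690/q + 87 - 16q + q^2. Setting dATC/dq = −1690/q^2 − 16 + 2q = 0 gives q = 13 (since 2·13^3 − 16·13^2 = 1690).
min ATC = 1690/13 + 87 − 16·13 + 13^2 = €178. That is the break-even price.
For €23 ≤ P < €178 the firm produces at a loss; below €23 it shuts down.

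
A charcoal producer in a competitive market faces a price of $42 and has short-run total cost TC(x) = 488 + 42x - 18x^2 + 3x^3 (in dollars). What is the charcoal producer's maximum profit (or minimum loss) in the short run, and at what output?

Profit = -$392 at x = 4

AVC = 42 - 18x + 3x^2 has its minimum $15 at x = 3; price $42 clears that bar, so the firm operates.
MC = 42 - 36x + 9x^2. Setting P = MC and taking the root on the rising branch gives x* = 4.
TR = 42·4 = 168. TC = 488 + 72 = 560. Profit = 168 − 560 = -$392.
That loss of $392 beats the $488 the firm would lose by shutting down; producing recovers $96 of fixed cost.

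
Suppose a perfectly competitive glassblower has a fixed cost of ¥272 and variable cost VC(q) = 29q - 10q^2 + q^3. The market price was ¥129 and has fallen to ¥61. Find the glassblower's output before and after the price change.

AVC = 29 - 10q + q^2, minimized at q = 5 where min AVC = ¥4. MC = 29 - 20q + 3q^2.
At P = ¥129 ≥ min AVC, set P = MC on the rising branch: q = 10.
At P = ¥61 ≥ min AVC, set P = MC: q = 8. The firm stays open but cuts output.

Output falls from 10 to 8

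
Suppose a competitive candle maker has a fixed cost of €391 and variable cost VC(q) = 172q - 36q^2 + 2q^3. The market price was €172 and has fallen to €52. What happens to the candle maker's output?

AVC = 172 - 36q + 2q^2, minimized at q = 9 where min AVC = €10. MC = 172 - 72q + 6q^2.
With P = €172 above the shutdown price, P = MC gives q = 12.
At P = €52 ≥ min AVC, set P = MC: q = 10. The firm stays open but cuts output.

Output falls from 12 to 10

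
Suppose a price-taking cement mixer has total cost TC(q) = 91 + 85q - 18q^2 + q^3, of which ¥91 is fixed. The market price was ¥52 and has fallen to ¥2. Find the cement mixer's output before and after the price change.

Output falls from 11 to 0 (the firm shuts down)

AVC = 85 - 18q + q^2, minimized at q = 9 where min AVC = ¥4. MC = 85 - 36q + 3q^2.
At P = ¥52 ≥ min AVC, set P = MC on the rising branch: q = 11.
At P = ¥2 < min AVC = ¥4, price no longer covers variable cost at any output, so the firm shuts down: q = 0.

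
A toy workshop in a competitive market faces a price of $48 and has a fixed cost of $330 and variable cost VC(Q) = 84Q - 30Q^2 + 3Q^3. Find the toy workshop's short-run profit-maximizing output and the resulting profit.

Profit = -$114 at Q = 6

AVC = 84 - 30Q + 3Q^2 has its minimum $9 at Q = 5; price $48 clears that bar, so the firm operates.
With MC = 84 - 60Q + 9Q^2, P = MC on the upward-sloping part at Q* = 6.
TR = 48·6 = 288. TC = 330 + 72 = 402. Profit = 288 − 402 = -$114.
That loss of $114 beats the $330 the firm would lose by shutting down; producing recovers $216 of fixed cost.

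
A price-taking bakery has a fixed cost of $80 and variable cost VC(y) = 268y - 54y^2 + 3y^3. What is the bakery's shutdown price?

$25 per unit

The shutdown price is the minimum of AVC. VC = 268y - 54y^2 + 3y^3, so AVC = 268 - 54y + 3y^2.
At the minimum of AVC, MC = AVC. MC = 268 - 108y + 9y^2; setting MC = AVC gives 6y^2 - 54y = 0, so y = 9. min AVC = 25.
For P < $25 the firm produces nothing.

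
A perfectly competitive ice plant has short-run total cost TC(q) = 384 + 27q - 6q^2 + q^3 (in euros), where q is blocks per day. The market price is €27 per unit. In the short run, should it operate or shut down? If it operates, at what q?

Variable cost is VC = 27q - 6q^2 + q^3, so AVC = VC/q = 27 - 6q + q^2 and MC = dTC/dq = 27 - 12q + 3q^2.
AVC is minimized where dAVC/dq = -6 + 2q = 0, at q = 3; min AVC = 27 - 6·3 + 3^2 = €18.
P = €27 exceeds min AVC = €18, so the firm stays open.
P = MC gives -12q + 3q^2 = 0, with roots 0 and 4. Take the larger (rising MC): q* = 4.
Check: AVC at q = 4 is €19 ≤ P, so revenue covers variable cost.
Profit = P·q − TC = 27·4 − 460 = -€352, a loss, but smaller than the €384 fixed cost the firm would lose by shutting down.

Produce at q = 4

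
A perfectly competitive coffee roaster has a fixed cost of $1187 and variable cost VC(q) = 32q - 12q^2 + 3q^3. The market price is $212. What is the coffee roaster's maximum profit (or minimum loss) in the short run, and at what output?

Profit = -$323 at q = 6

AVC = 32 - 12q + 3q^2; min AVC = $20 at q = 2. Since P = $212 ≥ min AVC, the firm produces.
MC = 32 - 24q + 9q^2. Setting P = MC and taking the root on the rising branch gives q* = 6.
TR = 212·6 = 1272. TC = 1187 + 408 = 1595. Profit = 1272 − 1595 = -$323.
By producing, the firm covers all variable cost plus $864 of fixed cost; shutting down would lose the full $1187.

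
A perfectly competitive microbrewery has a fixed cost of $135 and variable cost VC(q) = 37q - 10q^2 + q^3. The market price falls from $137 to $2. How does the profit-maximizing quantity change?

MC = 37 - 20q + 3q^2; the shutdown threshold is min AVC = $12 (at q = 5).
At P = $137 ≥ min AVC, set P = MC on the rising branch: q = 10.
At P = $2 < min AVC = $12, price no longer covers variable cost at any output, so the firm shuts down: q = 0.

Output falls from 10 to 0 (the firm shuts down)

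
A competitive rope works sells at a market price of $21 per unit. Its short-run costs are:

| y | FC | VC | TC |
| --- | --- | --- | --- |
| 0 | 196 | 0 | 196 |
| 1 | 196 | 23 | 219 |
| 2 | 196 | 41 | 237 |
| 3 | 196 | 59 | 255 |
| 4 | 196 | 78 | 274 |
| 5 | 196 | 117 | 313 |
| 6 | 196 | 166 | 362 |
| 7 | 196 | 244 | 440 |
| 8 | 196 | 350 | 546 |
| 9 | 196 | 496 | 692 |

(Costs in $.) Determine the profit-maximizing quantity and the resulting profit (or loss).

Profit at each row (π = 21y − TC): y=0: -196; y=1: -198; y=2: -195; y=3: -192; y=4: -190; y=5: -208; y=6: -236; y=7: -293; y=8: -378; y=9: -503.
Profit is maximized at y = 4. AVC there is 78/4 = $19.50 ≤ P, so producing beats shutting down (which would give -$196).

y = 4; profit = -$190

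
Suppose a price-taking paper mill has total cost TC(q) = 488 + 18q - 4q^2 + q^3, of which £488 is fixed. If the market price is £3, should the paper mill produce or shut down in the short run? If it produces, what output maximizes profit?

Shut down

Variable cost is VC = 18q - 4q^2 + q^3, so AVC = VC/q = 18 - 4q + q^2 and MC = dTC/dq = 18 - 8q + 3q^2.
AVC is minimized where dAVC/dq = -4 + 2q = 0, at q = 2; min AVC = 18 - 4·2 + 2^2 = £14.
P = £3 lies below min AVC = £14; no output level covers variable cost.
The firm minimizes its loss by shutting down and losing only its fixed cost of £488.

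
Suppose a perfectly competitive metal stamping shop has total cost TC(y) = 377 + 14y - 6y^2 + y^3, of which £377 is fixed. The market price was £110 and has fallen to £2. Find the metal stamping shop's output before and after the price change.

MC = 14 - 12y + 3y^2; the shutdown threshold is min AVC = £5 (at y = 3).
With P = £110 above the shutdown price, P = MC gives y = 8.
At P = £2 < min AVC = £5, price no longer covers variable cost at any output, so the firm shuts down: y = 0.

Output falls from 8 to 0 (the firm shuts down)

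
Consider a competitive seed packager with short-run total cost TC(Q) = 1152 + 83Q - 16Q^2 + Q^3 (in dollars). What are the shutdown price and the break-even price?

Shutdown price = $19; break-even price = $131

AVC = 83 - 16Q + Q^2; minimized at Q = 8, giving min AVC = $19. That is the shutdown price.
ATC = 1152/Q + 83 - 16Q + Q^2. Setting dATC/dQ = −1152/Q^2 − 16 + 2Q = 0 gives Q = 12 (since 2·12^3 − 16·12^2 = 1152).
min ATC = 1152/12 + 83 − 16·12 + 12^2 = $131. That is the break-even price.
For $19 ≤ P < $131 the firm produces at a loss; below $19 it shuts down.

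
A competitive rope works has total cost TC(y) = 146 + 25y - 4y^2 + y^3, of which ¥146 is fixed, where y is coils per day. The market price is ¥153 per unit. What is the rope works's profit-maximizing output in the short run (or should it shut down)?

Variable cost is VC = 25y - 4y^2 + y^3, so AVC = VC/y = 25 - 4y + y^2 and MC = dTC/dy = 25 - 8y + 3y^2.
AVC is minimized where dAVC/dy = -4 + 2y = 0, at y = 2; min AVC = 25 - 4·2 + 2^2 = ¥21.
Because ¥153 ≥ ¥21, revenue can cover variable cost; the firm operates.
Set P = MC: 153 = 25 - 8y + 3y^2 → -128 - 8y + 3y^2 = 0. The roots are y = -16/3 and y = 8; the profit-maximizing output is on the rising part of MC, so y* = 8.
Check: AVC at y = 8 is ¥57 ≤ P, so revenue covers variable cost.
Profit = P·y − TC = 153·8 − 602 = ¥622.

Produce at y = 8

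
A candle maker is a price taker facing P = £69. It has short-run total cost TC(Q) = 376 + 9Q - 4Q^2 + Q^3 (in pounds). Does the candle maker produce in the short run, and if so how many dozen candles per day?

Strip out fixed cost: VC = 9Q - 4Q^2 + Q^3. Then AVC = 9 - 4Q + Q^2 and MC = 9 - 8Q + 3Q^2.
AVC hits its minimum where MC = AVC, at Q = 2, giving min AVC = 9 - 4·2 + 2^2 = £5.
Since P = £69 ≥ min AVC = £5, price covers variable cost and the firm should produce.
P = MC gives -60 - 8Q + 3Q^2 = 0, with roots -10/3 and 6. Take the larger (rising MC): Q* = 6.
Check: AVC at Q = 6 is £21 ≤ P, so revenue covers variable cost.
Profit = P·Q − TC = 69·6 − 502 = -£88, a loss, but smaller than the £376 fixed cost the firm would lose by shutting down.

Produce at Q = 6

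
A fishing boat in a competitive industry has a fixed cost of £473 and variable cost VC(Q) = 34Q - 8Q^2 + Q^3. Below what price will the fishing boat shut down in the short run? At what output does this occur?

The firm shuts down when price falls below the minimum of average variable cost. AVC = VC/Q = 34 - 8Q + Q^2.
At the minimum of AVC, MC = AVC. MC = 34 - 16Q + 3Q^2; setting MC = AVC gives 2Q^2 - 8Q = 0, so Q = 4. min AVC = 18.
For P < £18 the firm produces nothing.

£18 per unit, at Q = 4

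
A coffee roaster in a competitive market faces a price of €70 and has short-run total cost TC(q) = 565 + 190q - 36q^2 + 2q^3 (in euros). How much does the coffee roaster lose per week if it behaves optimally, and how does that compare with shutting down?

Profit = -€165 at q = 10

AVC = 190 - 36q + 2q^2; min AVC = €28 at q = 9. Since P = €70 ≥ min AVC, the firm produces.
With MC = 190 - 72q + 6q^2, P = MC on the upward-sloping part at q* = 10.
TR = 70·10 = 700. TC = 565 + 300 = 865. Profit = 700 − 865 = -€165.
That loss of €165 beats the €565 the firm would lose by shutting down; producing recovers €400 of fixed cost.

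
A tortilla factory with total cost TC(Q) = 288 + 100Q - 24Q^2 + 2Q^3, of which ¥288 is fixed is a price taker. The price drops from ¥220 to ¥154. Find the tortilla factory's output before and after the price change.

Output falls from 10 to 9

MC = 100 - 48Q + 6Q^2; the shutdown threshold is min AVC = ¥28 (at Q = 6).
With P = ¥220 above the shutdown price, P = MC gives Q = 10.
At P = ¥154 ≥ min AVC, set P = MC: Q = 9. The firm stays open but cuts output.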